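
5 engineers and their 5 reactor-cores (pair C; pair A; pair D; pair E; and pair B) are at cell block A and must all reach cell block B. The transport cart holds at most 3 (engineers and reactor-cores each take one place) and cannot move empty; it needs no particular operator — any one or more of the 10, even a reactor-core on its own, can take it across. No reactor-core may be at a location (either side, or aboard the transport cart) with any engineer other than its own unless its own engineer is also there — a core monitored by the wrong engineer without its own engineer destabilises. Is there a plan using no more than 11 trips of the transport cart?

Yes

Yes — this plan uses 11 crossings (≤ 11):
1. engineer C and reactor-core C cross → cell block B.
2. engineer C crosses ← cell block A.
3. reactor-core A, reactor-core D, and reactor-core E cross → cell block B.
4. reactor-core C crosses ← cell block A.
5. engineer A, engineer D, and engineer E cross → cell block B.
6. engineer A and reactor-core A cross ← cell block A.
7. engineer A, engineer B, and engineer C cross → cell block B.
8. reactor-core D crosses ← cell block A.
9. reactor-core A and reactor-core C cross → cell block B.
10. reactor-core C crosses ← cell block A.
11. reactor-core B, reactor-core C, and reactor-core D cross → cell block B.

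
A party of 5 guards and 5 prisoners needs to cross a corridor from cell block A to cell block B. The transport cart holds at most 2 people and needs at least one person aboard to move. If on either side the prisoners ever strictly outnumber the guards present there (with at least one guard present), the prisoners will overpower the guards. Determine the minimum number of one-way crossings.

impossible

Following every safe sequence of crossings from the start, the most of the 10 that can be at cell block B as the transport cart arrives there on crossings 1, 3, 5, 7 is 2, 3, 4, 5 respectively; the best ever achieved is 5 of 10.
From crossing 9 on, no configuration arises that was not already reachable earlier: only 13 distinct safe configurations (who is on which side, and where the transport cart is) can ever be reached, none of them has everyone across, and every continuation just revisits them. They are: 0 guards + 0 prisoners across (transport cart back at the start); 0 guards + 1 prisoner across (transport cart there); 0 guards + 1 prisoner across (transport cart back at the start); 0 guards + 2 prisoners across (transport cart there); 0 guards + 2 prisoners across (transport cart back at the start); 0 guards + 3 prisoners across (transport cart there); 0 guards + 3 prisoners across (transport cart back at the start); 0 guards + 4 prisoners across (transport cart there); 0 guards + 4 prisoners across (transport cart back at the start); 0 guards + 5 prisoners across (transport cart there); 1 guard + 1 prisoner across (transport cart there); 1 guard + 1 prisoner across (transport cart back at the start); 2 guards + 2 prisoners across (transport cart there). So no valid plan exists.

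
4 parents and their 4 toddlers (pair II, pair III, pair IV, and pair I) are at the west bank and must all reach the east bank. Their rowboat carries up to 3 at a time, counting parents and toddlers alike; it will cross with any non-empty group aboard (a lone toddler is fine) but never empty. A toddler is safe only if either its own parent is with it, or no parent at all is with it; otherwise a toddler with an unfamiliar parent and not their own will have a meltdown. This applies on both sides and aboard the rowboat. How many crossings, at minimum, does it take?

9

Counting alone: each trip to the east bank takes at most 3 across and each return brings at least 1 back, so after t trips out (and t−1 returns) at most 3t − (t−1) of the 8 are across; that first reaches 8 at t = 4, so at least 7 crossings are needed.
The safety rule pushes this higher. Following every safe sequence of crossings, the most of the 8 that can be at the east bank as the rowboat arrives there on crossing 7 is 7 — never all 8.
So no plan with fewer than 9 crossings exists, and this one achieves 9:
1. parent II and toddler II cross → the east bank.
2. parent II crosses ← the west bank.
3. parent II, parent III, and toddler III cross → the east bank.
4. parent II and toddler II cross ← the west bank.
5. parent I, parent II, and parent IV cross → the east bank.
6. toddler III crosses ← the west bank.
7. toddler II and toddler III cross → the east bank.
8. toddler II crosses ← the west bank.
9. toddler I, toddler II, and toddler IV cross → the east bank.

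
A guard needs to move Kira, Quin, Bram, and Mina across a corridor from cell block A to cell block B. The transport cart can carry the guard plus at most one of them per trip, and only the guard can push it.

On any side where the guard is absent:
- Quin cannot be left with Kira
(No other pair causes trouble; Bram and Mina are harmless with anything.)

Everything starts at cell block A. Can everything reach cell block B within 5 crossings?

Counting alone: the guard can take at most 1 across per trip to cell block B, so moving all 4 needs at least 4 loaded trips out, with a return between consecutive ones — at least 7 crossings.
Since 5 < 7, 5 crossings cannot be enough. (The shortest complete plan in fact takes 7:)
1. Guard goes to cell block B with Kira.  [cell block A: Bram, Mina, Quin | cell block B: Kira]
2. Guard goes back to cell block A alone.  [cell block A: Bram, Mina, Quin | cell block B: Kira]
3. Guard goes to cell block B with Bram.  [cell block A: Mina, Quin | cell block B: Bram, Kira]
4. Guard goes back to cell block A alone.  [cell block A: Mina, Quin | cell block B: Bram, Kira]
5. Guard goes to cell block B with Mina.  [cell block A: Quin | cell block B: Bram, Kira, Mina]
6. Guard goes back to cell block A alone.  [cell block A: Quin | cell block B: Bram, Kira, Mina]
7. Guard goes to cell block B with Quin.  [cell block A: — | cell block B: Bram, Kira, Mina, Quin]

No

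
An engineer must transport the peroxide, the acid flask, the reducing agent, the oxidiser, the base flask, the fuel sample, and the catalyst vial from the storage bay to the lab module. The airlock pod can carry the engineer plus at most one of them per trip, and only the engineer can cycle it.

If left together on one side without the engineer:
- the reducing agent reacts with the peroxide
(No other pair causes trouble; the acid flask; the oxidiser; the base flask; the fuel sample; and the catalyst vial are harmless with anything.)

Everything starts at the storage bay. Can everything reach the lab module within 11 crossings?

Counting alone: the engineer can take at most 1 across per trip to the lab module, so moving all 7 needs at least 7 loaded trips out, with a return between consecutive ones — at least 13 crossings.
Since 11 < 13, 11 crossings cannot be enough. (The shortest complete plan in fact takes 13:)
1. Engineer goes to the lab module with the peroxide.
2. Engineer goes back to the storage bay alone.
3. Engineer goes to the lab module with the acid flask.
4. Engineer goes back to the storage bay alone.
5. Engineer goes to the lab module with the oxidiser.
6. Engineer goes back to the storage bay alone.
7. Engineer goes to the lab module with the base flask.
8. Engineer goes back to the storage bay alone.
9. Engineer goes to the lab module with the fuel sample.
10. Engineer goes back to the storage bay alone.
11. Engineer goes to the lab module with the catalyst vial.
12. Engineer goes back to the storage bay alone.
13. Engineer goes to the lab module with the reducing agent.

No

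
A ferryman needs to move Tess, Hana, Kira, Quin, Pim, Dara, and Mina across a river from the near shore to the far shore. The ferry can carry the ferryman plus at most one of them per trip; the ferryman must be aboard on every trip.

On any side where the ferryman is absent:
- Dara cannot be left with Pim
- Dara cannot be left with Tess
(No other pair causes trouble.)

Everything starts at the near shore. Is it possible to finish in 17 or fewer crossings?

Yes

Yes — this plan uses 15 crossings (≤ 17):
1. Ferryman goes to the far shore with Dara.
2. Ferryman goes back to the near shore alone.
3. Ferryman goes to the far shore with Tess.
4. Ferryman goes back to the near shore with Dara.
5. Ferryman goes to the far shore with Pim.
6. Ferryman goes back to the near shore alone.
7. Ferryman goes to the far shore with Hana.
8. Ferryman goes back to the near shore alone.
9. Ferryman goes to the far shore with Kira.
10. Ferryman goes back to the near shore alone.
11. Ferryman goes to the far shore with Quin.
12. Ferryman goes back to the near shore alone.
13. Ferryman goes to the far shore with Mina.
14. Ferryman goes back to the near shore alone.
15. Ferryman goes to the far shore with Dara.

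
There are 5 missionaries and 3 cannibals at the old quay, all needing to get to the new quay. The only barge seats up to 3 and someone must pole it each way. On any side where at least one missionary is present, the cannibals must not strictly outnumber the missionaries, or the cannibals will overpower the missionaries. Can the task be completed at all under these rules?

Yes

1. 2 cannibals → the new quay.  (the old quay: 5M 1C; the new quay: 0M 2C)
2. 1 cannibal ← the old quay.  (the old quay: 5M 2C; the new quay: 0M 1C)
3. 2 missionaries and 1 cannibal → the new quay.  (the old quay: 3M 1C; the new quay: 2M 2C)
4. 1 cannibal ← the old quay.  (the old quay: 3M 2C; the new quay: 2M 1C)
5. 1 missionary and 2 cannibals → the new quay.  (the old quay: 2M 0C; the new quay: 3M 3C)
6. 1 cannibal ← the old quay.  (the old quay: 2M 1C; the new quay: 3M 2C)
7. 2 missionaries and 1 cannibal → the new quay.  (the old quay: 0M 0C; the new quay: 5M 3C)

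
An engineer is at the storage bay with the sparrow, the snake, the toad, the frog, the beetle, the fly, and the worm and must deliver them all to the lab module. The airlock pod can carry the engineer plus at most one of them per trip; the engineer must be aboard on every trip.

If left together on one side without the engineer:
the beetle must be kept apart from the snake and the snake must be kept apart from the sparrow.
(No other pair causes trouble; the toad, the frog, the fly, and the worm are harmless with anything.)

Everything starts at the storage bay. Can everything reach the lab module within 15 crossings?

Yes

Yes — this plan uses 15 crossings (≤ 15):
1. Engineer goes to the lab module with the snake.  [the storage bay: the beetle, the fly, the frog, the sparrow, the toad, the worm | the lab module: the snake]
2. Engineer goes back to the storage bay alone.  [the storage bay: the beetle, the fly, the frog, the sparrow, the toad, the worm | the lab module: the snake]
3. Engineer goes to the lab module with the sparrow.  [the storage bay: the beetle, the fly, the frog, the toad, the worm | the lab module: the snake, the sparrow]
4. Engineer goes back to the storage bay with the snake.  [the storage bay: the beetle, the fly, the frog, the snake, the toad, the worm | the lab module: the sparrow]
5. Engineer goes to the lab module with the beetle.  [the storage bay: the fly, the frog, the snake, the toad, the worm | the lab module: the beetle, the sparrow]
6. Engineer goes back to the storage bay alone.  [the storage bay: the fly, the frog, the snake, the toad, the worm | the lab module: the beetle, the sparrow]
7. Engineer goes to the lab module with the toad.  [the storage bay: the fly, the frog, the snake, the worm | the lab module: the beetle, the sparrow, the toad]
8. Engineer goes back to the storage bay alone.  [the storage bay: the fly, the frog, the snake, the worm | the lab module: the beetle, the sparrow, the toad]
9. Engineer goes to the lab module with the frog.  [the storage bay: the fly, the snake, the worm | the lab module: the beetle, the frog, the sparrow, the toad]
10. Engineer goes back to the storage bay alone.  [the storage bay: the fly, the snake, the worm | the lab module: the beetle, the frog, the sparrow, the toad]
11. Engineer goes to the lab module with the fly.  [the storage bay: the snake, the worm | the lab module: the beetle, the fly, the frog, the sparrow, the toad]
12. Engineer goes back to the storage bay alone.  [the storage bay: the snake, the worm | the lab module: the beetle, the fly, the frog, the sparrow, the toad]
13. Engineer goes to the lab module with the worm.  [the storage bay: the snake | the lab module: the beetle, the fly, the frog, the sparrow, the toad, the worm]
14. Engineer goes back to the storage bay alone.  [the storage bay: the snake | the lab module: the beetle, the fly, the frog, the sparrow, the toad, the worm]
15. Engineer goes to the lab module with the snake.  [the storage bay: — | the lab module: the beetle, the fly, the frog, the snake, the sparrow, the toad, the worm]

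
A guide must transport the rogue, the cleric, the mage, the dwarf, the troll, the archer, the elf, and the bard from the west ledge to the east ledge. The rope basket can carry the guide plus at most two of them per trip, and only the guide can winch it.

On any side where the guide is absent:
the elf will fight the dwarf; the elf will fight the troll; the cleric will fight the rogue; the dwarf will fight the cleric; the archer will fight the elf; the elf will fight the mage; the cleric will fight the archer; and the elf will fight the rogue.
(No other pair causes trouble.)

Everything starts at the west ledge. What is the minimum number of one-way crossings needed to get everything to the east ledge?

Counting alone: the guide can take at most 2 across per trip to the east ledge, so moving all 8 needs at least 4 loaded trips out, with a return between consecutive ones — at least 7 crossings.
The safety rule pushes this higher. Following every safe sequence of crossings, the most of the 8 that can be at the east ledge as the rope basket arrives there on crossings 7, 9 is 6, 7 respectively — never all 8.
So no plan with fewer than 11 crossings exists, and this one achieves 11:
1. Guide goes to the east ledge with the cleric and the elf.  [the west ledge: the archer, the bard, the dwarf, the mage, the rogue, the troll | the east ledge: the cleric, the elf]
2. Guide goes back to the west ledge alone.  [the west ledge: the archer, the bard, the dwarf, the mage, the rogue, the troll | the east ledge: the cleric, the elf]
3. Guide goes to the east ledge with the bard.  [the west ledge: the archer, the dwarf, the mage, the rogue, the troll | the east ledge: the bard, the cleric, the elf]
4. Guide goes back to the west ledge alone.  [the west ledge: the archer, the dwarf, the mage, the rogue, the troll | the east ledge: the bard, the cleric, the elf]
5. Guide goes to the east ledge with the dwarf and the rogue.  [the west ledge: the archer, the mage, the troll | the east ledge: the bard, the cleric, the dwarf, the elf, the rogue]
6. Guide goes back to the west ledge with the cleric and the elf.  [the west ledge: the archer, the cleric, the elf, the mage, the troll | the east ledge: the bard, the dwarf, the rogue]
7. Guide goes to the east ledge with the archer and the elf.  [the west ledge: the cleric, the mage, the troll | the east ledge: the archer, the bard, the dwarf, the elf, the rogue]
8. Guide goes back to the west ledge with the elf.  [the west ledge: the cleric, the elf, the mage, the troll | the east ledge: the archer, the bard, the dwarf, the rogue]
9. Guide goes to the east ledge with the mage and the troll.  [the west ledge: the cleric, the elf | the east ledge: the archer, the bard, the dwarf, the mage, the rogue, the troll]
10. Guide goes back to the west ledge alone.  [the west ledge: the cleric, the elf | the east ledge: the archer, the bard, the dwarf, the mage, the rogue, the troll]
11. Guide goes to the east ledge with the cleric and the elf.  [the west ledge: — | the east ledge: the archer, the bard, the cleric, the dwarf, the elf, the mage, the rogue, the troll]

11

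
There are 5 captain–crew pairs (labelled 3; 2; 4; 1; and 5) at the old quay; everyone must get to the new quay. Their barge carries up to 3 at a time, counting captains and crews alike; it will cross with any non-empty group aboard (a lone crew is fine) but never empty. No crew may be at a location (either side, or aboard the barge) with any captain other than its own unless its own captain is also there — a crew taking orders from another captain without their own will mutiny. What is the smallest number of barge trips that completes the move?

Counting alone: each trip to the new quay takes at most 3 across and each return brings at least 1 back, so after t trips out (and t−1 returns) at most 3t − (t−1) of the 10 are across; that first reaches 10 at t = 5, so at least 9 crossings are needed.
The safety rule pushes this higher. Following every safe sequence of crossings, the most of the 10 that can be at the new quay as the barge arrives there on crossing 9 is 9 — never all 10.
So no plan with fewer than 11 crossings exists, and this one achieves 11:
1. captain 3 and crew 3 cross → the new quay.
2. captain 3 crosses ← the old quay.
3. crew 1, crew 2, and crew 4 cross → the new quay.
4. crew 3 crosses ← the old quay.
5. captain 1, captain 2, and captain 4 cross → the new quay.
6. captain 2 and crew 2 cross ← the old quay.
7. captain 2, captain 3, and captain 5 cross → the new quay.
8. crew 4 crosses ← the old quay.
9. crew 2 and crew 3 cross → the new quay.
10. crew 3 crosses ← the old quay.
11. crew 3, crew 4, and crew 5 cross → the new quay.

11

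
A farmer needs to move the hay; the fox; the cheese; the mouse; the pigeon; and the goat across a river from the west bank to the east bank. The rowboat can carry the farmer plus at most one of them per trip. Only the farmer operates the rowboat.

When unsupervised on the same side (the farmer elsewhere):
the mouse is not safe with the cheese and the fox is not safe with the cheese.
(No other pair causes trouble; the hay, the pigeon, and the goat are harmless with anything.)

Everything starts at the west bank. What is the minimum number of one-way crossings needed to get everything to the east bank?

Counting alone: the farmer can take at most 1 across per trip to the east bank, so moving all 6 needs at least 6 loaded trips out, with a return between consecutive ones — at least 11 crossings.
The safety rule pushes this higher. Following every safe sequence of crossings, the most of the 6 that can be at the east bank as the rowboat arrives there on crossing 11 is 5 — never all 6.
So no plan with fewer than 13 crossings exists, and this one achieves 13:
1. Farmer goes to the east bank with the cheese.  [the west bank: the fox, the goat, the hay, the mouse, the pigeon | the east bank: the cheese]
2. Farmer goes back to the west bank alone.  [the west bank: the fox, the goat, the hay, the mouse, the pigeon | the east bank: the cheese]
3. Farmer goes to the east bank with the hay.  [the west bank: the fox, the goat, the mouse, the pigeon | the east bank: the cheese, the hay]
4. Farmer goes back to the west bank alone.  [the west bank: the fox, the goat, the mouse, the pigeon | the east bank: the cheese, the hay]
5. Farmer goes to the east bank with the fox.  [the west bank: the goat, the mouse, the pigeon | the east bank: the cheese, the fox, the hay]
6. Farmer goes back to the west bank with the cheese.  [the west bank: the cheese, the goat, the mouse, the pigeon | the east bank: the fox, the hay]
7. Farmer goes to the east bank with the mouse.  [the west bank: the cheese, the goat, the pigeon | the east bank: the fox, the hay, the mouse]
8. Farmer goes back to the west bank alone.  [the west bank: the cheese, the goat, the pigeon | the east bank: the fox, the hay, the mouse]
9. Farmer goes to the east bank with the pigeon.  [the west bank: the cheese, the goat | the east bank: the fox, the hay, the mouse, the pigeon]
10. Farmer goes back to the west bank alone.  [the west bank: the cheese, the goat | the east bank: the fox, the hay, the mouse, the pigeon]
11. Farmer goes to the east bank with the goat.  [the west bank: the cheese | the east bank: the fox, the goat, the hay, the mouse, the pigeon]
12. Farmer goes back to the west bank alone.  [the west bank: the cheese | the east bank: the fox, the goat, the hay, the mouse, the pigeon]
13. Farmer goes to the east bank with the cheese.  [the west bank: — | the east bank: the cheese, the fox, the goat, the hay, the mouse, the pigeon]

13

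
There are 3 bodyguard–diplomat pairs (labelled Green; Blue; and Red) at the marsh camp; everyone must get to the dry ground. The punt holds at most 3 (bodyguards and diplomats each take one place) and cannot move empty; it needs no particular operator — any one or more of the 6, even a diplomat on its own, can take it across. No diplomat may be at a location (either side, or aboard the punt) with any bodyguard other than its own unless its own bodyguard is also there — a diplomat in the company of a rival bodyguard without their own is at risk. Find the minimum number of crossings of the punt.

Counting alone: each trip to the dry ground takes at most 3 across and each return brings at least 1 back, so after t trips out (and t−1 returns) at most 3t − (t−1) of the 6 are across; that first reaches 6 at t = 3, so at least 5 crossings are needed.
The plan below uses exactly 5 crossings, so it is optimal:
1. bodyguard Green and diplomat Green cross → the dry ground.
2. bodyguard Green crosses ← the marsh camp.
3. bodyguard Blue, bodyguard Green, and bodyguard Red cross → the dry ground.
4. diplomat Green crosses ← the marsh camp.
5. diplomat Blue, diplomat Green, and diplomat Red cross → the dry ground.

5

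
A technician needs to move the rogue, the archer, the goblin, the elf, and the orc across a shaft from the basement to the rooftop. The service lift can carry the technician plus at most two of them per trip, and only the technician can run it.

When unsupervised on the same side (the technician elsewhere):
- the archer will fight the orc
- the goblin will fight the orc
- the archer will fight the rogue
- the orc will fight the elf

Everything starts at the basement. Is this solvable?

Yes

1. Technician goes to the rooftop with the orc and the rogue.  [the basement: the archer, the elf, the goblin | the rooftop: the orc, the rogue]
2. Technician goes back to the basement alone.  [the basement: the archer, the elf, the goblin | the rooftop: the orc, the rogue]
3. Technician goes to the rooftop with the elf and the goblin.  [the basement: the archer | the rooftop: the elf, the goblin, the orc, the rogue]
4. Technician goes back to the basement with the orc.  [the basement: the archer, the orc | the rooftop: the elf, the goblin, the rogue]
5. Technician goes to the rooftop with the archer and the orc.  [the basement: — | the rooftop: the archer, the elf, the goblin, the orc, the rogue]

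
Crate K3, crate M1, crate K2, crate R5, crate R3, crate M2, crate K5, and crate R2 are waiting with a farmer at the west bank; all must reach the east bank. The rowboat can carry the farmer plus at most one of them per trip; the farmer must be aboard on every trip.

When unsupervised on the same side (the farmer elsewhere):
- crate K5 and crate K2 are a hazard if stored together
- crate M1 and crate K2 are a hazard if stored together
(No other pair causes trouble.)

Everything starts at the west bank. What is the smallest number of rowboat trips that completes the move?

Counting alone: the farmer can take at most 1 across per trip to the east bank, so moving all 8 needs at least 8 loaded trips out, with a return between consecutive ones — at least 15 crossings.
The safety rule pushes this higher. Following every safe sequence of crossings, the most of the 8 that can be at the east bank as the rowboat arrives there on crossing 15 is 7 — never all 8.
So no plan with fewer than 17 crossings exists, and this one achieves 17:
1. Farmer goes to the east bank with crate K2.  [the west bank: crate K3, crate K5, crate M1, crate M2, crate R2, crate R3, crate R5 | the east bank: crate K2]
2. Farmer goes back to the west bank alone.  [the west bank: crate K3, crate K5, crate M1, crate M2, crate R2, crate R3, crate R5 | the east bank: crate K2]
3. Farmer goes to the east bank with crate K3.  [the west bank: crate K5, crate M1, crate M2, crate R2, crate R3, crate R5 | the east bank: crate K2, crate K3]
4. Farmer goes back to the west bank alone.  [the west bank: crate K5, crate M1, crate M2, crate R2, crate R3, crate R5 | the east bank: crate K2, crate K3]
5. Farmer goes to the east bank with crate M1.  [the west bank: crate K5, crate M2, crate R2, crate R3, crate R5 | the east bank: crate K2, crate K3, crate M1]
6. Farmer goes back to the west bank with crate K2.  [the west bank: crate K2, crate K5, crate M2, crate R2, crate R3, crate R5 | the east bank: crate K3, crate M1]
7. Farmer goes to the east bank with crate K5.  [the west bank: crate K2, crate M2, crate R2, crate R3, crate R5 | the east bank: crate K3, crate K5, crate M1]
8. Farmer goes back to the west bank alone.  [the west bank: crate K2, crate M2, crate R2, crate R3, crate R5 | the east bank: crate K3, crate K5, crate M1]
9. Farmer goes to the east bank with crate R5.  [the west bank: crate K2, crate M2, crate R2, crate R3 | the east bank: crate K3, crate K5, crate M1, crate R5]
10. Farmer goes back to the west bank alone.  [the west bank: crate K2, crate M2, crate R2, crate R3 | the east bank: crate K3, crate K5, crate M1, crate R5]
11. Farmer goes to the east bank with crate R3.  [the west bank: crate K2, crate M2, crate R2 | the east bank: crate K3, crate K5, crate M1, crate R3, crate R5]
12. Farmer goes back to the west bank alone.  [the west bank: crate K2, crate M2, crate R2 | the east bank: crate K3, crate K5, crate M1, crate R3, crate R5]
13. Farmer goes to the east bank with crate M2.  [the west bank: crate K2, crate R2 | the east bank: crate K3, crate K5, crate M1, crate M2, crate R3, crate R5]
14. Farmer goes back to the west bank alone.  [the west bank: crate K2, crate R2 | the east bank: crate K3, crate K5, crate M1, crate M2, crate R3, crate R5]
15. Farmer goes to the east bank with crate R2.  [the west bank: crate K2 | the east bank: crate K3, crate K5, crate M1, crate M2, crate R2, crate R3, crate R5]
16. Farmer goes back to the west bank alone.  [the west bank: crate K2 | the east bank: crate K3, crate K5, crate M1, crate M2, crate R2, crate R3, crate R5]
17. Farmer goes to the east bank with crate K2.  [the west bank: — | the east bank: crate K2, crate K3, crate K5, crate M1, crate M2, crate R2, crate R3, crate R5]

17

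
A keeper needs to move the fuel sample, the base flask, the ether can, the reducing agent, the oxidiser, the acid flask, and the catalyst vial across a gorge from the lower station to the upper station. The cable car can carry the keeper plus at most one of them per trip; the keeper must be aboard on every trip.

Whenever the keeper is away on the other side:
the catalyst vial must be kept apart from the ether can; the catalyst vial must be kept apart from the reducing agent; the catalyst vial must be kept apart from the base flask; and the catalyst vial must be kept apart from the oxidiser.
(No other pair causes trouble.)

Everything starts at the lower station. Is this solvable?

Following every safe sequence of crossings from the start, the most of the 7 that can be at the upper station as the cable car arrives there on crossings 1, 3, 5, 7 is 1, 2, 3, 4 respectively; the best ever achieved is 4 of 7.
From crossing 9 on, no configuration arises that was not already reachable earlier: only 44 distinct safe configurations (who is on which side, and where the cable car is) can ever be reached, none of them has everyone across, and every continuation just revisits them. So no valid plan exists.

No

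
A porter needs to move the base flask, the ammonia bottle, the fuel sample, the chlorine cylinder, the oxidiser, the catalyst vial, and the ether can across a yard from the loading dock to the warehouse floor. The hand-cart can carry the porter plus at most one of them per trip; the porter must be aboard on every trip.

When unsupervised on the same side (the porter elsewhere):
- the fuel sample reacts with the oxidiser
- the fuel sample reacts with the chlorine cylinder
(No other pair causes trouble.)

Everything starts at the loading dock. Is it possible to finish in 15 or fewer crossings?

Yes — this plan uses 15 crossings (≤ 15):
1. Porter goes to the warehouse floor with the fuel sample.
2. Porter goes back to the loading dock alone.
3. Porter goes to the warehouse floor with the base flask.
4. Porter goes back to the loading dock alone.
5. Porter goes to the warehouse floor with the ammonia bottle.
6. Porter goes back to the loading dock alone.
7. Porter goes to the warehouse floor with the chlorine cylinder.
8. Porter goes back to the loading dock with the fuel sample.
9. Porter goes to the warehouse floor with the oxidiser.
10. Porter goes back to the loading dock alone.
11. Porter goes to the warehouse floor with the catalyst vial.
12. Porter goes back to the loading dock alone.
13. Porter goes to the warehouse floor with the ether can.
14. Porter goes back to the loading dock alone.
15. Porter goes to the warehouse floor with the fuel sample.

Yes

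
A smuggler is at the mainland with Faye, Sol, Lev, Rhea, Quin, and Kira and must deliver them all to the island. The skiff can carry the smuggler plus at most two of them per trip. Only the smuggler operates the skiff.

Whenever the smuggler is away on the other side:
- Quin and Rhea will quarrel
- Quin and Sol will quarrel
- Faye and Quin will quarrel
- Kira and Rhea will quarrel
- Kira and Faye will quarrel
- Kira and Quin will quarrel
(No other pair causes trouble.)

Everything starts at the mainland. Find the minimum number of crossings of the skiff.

9

Counting alone: the smuggler can take at most 2 across per trip to the island, so moving all 6 needs at least 3 loaded trips out, with a return between consecutive ones — at least 5 crossings.
The safety rule pushes this higher. Following every safe sequence of crossings, the most of the 6 that can be at the island as the skiff arrives there on crossings 5, 7 is 4, 5 respectively — never all 6.
So no plan with fewer than 9 crossings exists, and this one achieves 9:
1. Smuggler goes to the island with Kira and Quin.  [the mainland: Faye, Lev, Rhea, Sol | the island: Kira, Quin]
2. Smuggler goes back to the mainland with Quin.  [the mainland: Faye, Lev, Quin, Rhea, Sol | the island: Kira]
3. Smuggler goes to the island with Quin and Sol.  [the mainland: Faye, Lev, Rhea | the island: Kira, Quin, Sol]
4. Smuggler goes back to the mainland with Quin.  [the mainland: Faye, Lev, Quin, Rhea | the island: Kira, Sol]
5. Smuggler goes to the island with Faye and Rhea.  [the mainland: Lev, Quin | the island: Faye, Kira, Rhea, Sol]
6. Smuggler goes back to the mainland with Kira.  [the mainland: Kira, Lev, Quin | the island: Faye, Rhea, Sol]
7. Smuggler goes to the island with Lev and Quin.  [the mainland: Kira | the island: Faye, Lev, Quin, Rhea, Sol]
8. Smuggler goes back to the mainland with Quin.  [the mainland: Kira, Quin | the island: Faye, Lev, Rhea, Sol]
9. Smuggler goes to the island with Kira and Quin.  [the mainland: — | the island: Faye, Kira, Lev, Quin, Rhea, Sol]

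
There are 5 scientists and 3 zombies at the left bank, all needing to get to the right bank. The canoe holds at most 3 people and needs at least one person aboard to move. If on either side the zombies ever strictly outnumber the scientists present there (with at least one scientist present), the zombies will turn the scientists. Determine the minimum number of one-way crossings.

Counting alone: each trip to the right bank takes at most 3 across and each return brings at least 1 back, so after t trips out (and t−1 returns) at most 3t − (t−1) of the 8 are across; that first reaches 8 at t = 4, so at least 7 crossings are needed.
The plan below uses exactly 7 crossings, so it is optimal:
1. 2 zombies → the right bank.  (the left bank: 5S 1Z; the right bank: 0S 2Z)
2. 1 zombie ← the left bank.  (the left bank: 5S 2Z; the right bank: 0S 1Z)
3. 2 scientists and 1 zombie → the right bank.  (the left bank: 3S 1Z; the right bank: 2S 2Z)
4. 1 zombie ← the left bank.  (the left bank: 3S 2Z; the right bank: 2S 1Z)
5. 1 scientist and 2 zombies → the right bank.  (the left bank: 2S 0Z; the right bank: 3S 3Z)
6. 1 zombie ← the left bank.  (the left bank: 2S 1Z; the right bank: 3S 2Z)
7. 2 scientists and 1 zombie → the right bank.  (the left bank: 0S 0Z; the right bank: 5S 3Z)

7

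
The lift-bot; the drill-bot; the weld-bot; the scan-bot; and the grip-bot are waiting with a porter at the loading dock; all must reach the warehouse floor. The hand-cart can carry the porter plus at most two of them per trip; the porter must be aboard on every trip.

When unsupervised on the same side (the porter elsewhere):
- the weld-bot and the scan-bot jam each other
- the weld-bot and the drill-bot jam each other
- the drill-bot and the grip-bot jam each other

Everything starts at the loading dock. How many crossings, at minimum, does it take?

Counting alone: the porter can take at most 2 across per trip to the warehouse floor, so moving all 5 needs at least 3 loaded trips out, with a return between consecutive ones — at least 5 crossings.
The plan below uses exactly 5 crossings, so it is optimal:
1. Porter goes to the warehouse floor with the drill-bot and the weld-bot.  [the loading dock: the grip-bot, the lift-bot, the scan-bot | the warehouse floor: the drill-bot, the weld-bot]
2. Porter goes back to the loading dock with the drill-bot.  [the loading dock: the drill-bot, the grip-bot, the lift-bot, the scan-bot | the warehouse floor: the weld-bot]
3. Porter goes to the warehouse floor with the grip-bot and the lift-bot.  [the loading dock: the drill-bot, the scan-bot | the warehouse floor: the grip-bot, the lift-bot, the weld-bot]
4. Porter goes back to the loading dock alone.  [the loading dock: the drill-bot, the scan-bot | the warehouse floor: the grip-bot, the lift-bot, the weld-bot]
5. Porter goes to the warehouse floor with the drill-bot and the scan-bot.  [the loading dock: — | the warehouse floor: the drill-bot, the grip-bot, the lift-bot, the scan-bot, the weld-bot]

5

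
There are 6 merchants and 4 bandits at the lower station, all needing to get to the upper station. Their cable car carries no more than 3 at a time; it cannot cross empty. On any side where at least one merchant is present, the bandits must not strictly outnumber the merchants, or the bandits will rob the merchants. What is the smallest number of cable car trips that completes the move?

9

Counting alone: each trip to the upper station takes at most 3 across and each return brings at least 1 back, so after t trips out (and t−1 returns) at most 3t − (t−1) of the 10 are across; that first reaches 10 at t = 5, so at least 9 crossings are needed.
The plan below uses exactly 9 crossings, so it is optimal:
1. 2 bandits → the upper station.  (the lower station: 6M 2B; the upper station: 0M 2B)
2. 1 bandit ← the lower station.  (the lower station: 6M 3B; the upper station: 0M 1B)
3. 3 bandits → the upper station.  (the lower station: 6M 0B; the upper station: 0M 4B)
4. 1 bandit ← the lower station.  (the lower station: 6M 1B; the upper station: 0M 3B)
5. 3 merchants → the upper station.  (the lower station: 3M 1B; the upper station: 3M 3B)
6. 1 bandit ← the lower station.  (the lower station: 3M 2B; the upper station: 3M 2B)
7. 1 merchant and 2 bandits → the upper station.  (the lower station: 2M 0B; the upper station: 4M 4B)
8. 1 bandit ← the lower station.  (the lower station: 2M 1B; the upper station: 4M 3B)
9. 2 merchants and 1 bandit → the upper station.  (the lower station: 0M 0B; the upper station: 6M 4B)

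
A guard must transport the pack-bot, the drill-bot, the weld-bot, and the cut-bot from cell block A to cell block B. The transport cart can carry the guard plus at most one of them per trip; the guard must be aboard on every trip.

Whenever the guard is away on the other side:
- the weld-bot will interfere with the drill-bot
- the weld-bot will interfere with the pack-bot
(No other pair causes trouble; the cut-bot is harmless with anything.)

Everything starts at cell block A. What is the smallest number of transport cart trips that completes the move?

Counting alone: the guard can take at most 1 across per trip to cell block B, so moving all 4 needs at least 4 loaded trips out, with a return between consecutive ones — at least 7 crossings.
The safety rule pushes this higher. Following every safe sequence of crossings, the most of the 4 that can be at cell block B as the transport cart arrives there on crossing 7 is 3 — never all 4.
So no plan with fewer than 9 crossings exists, and this one achieves 9:
1. Guard goes to cell block B with the weld-bot.  [cell block A: the cut-bot, the drill-bot, the pack-bot | cell block B: the weld-bot]
2. Guard goes back to cell block A alone.  [cell block A: the cut-bot, the drill-bot, the pack-bot | cell block B: the weld-bot]
3. Guard goes to cell block B with the pack-bot.  [cell block A: the cut-bot, the drill-bot | cell block B: the pack-bot, the weld-bot]
4. Guard goes back to cell block A with the weld-bot.  [cell block A: the cut-bot, the drill-bot, the weld-bot | cell block B: the pack-bot]
5. Guard goes to cell block B with the drill-bot.  [cell block A: the cut-bot, the weld-bot | cell block B: the drill-bot, the pack-bot]
6. Guard goes back to cell block A alone.  [cell block A: the cut-bot, the weld-bot | cell block B: the drill-bot, the pack-bot]
7. Guard goes to cell block B with the cut-bot.  [cell block A: the weld-bot | cell block B: the cut-bot, the drill-bot, the pack-bot]
8. Guard goes back to cell block A alone.  [cell block A: the weld-bot | cell block B: the cut-bot, the drill-bot, the pack-bot]
9. Guard goes to cell block B with the weld-bot.  [cell block A: — | cell block B: the cut-bot, the drill-bot, the pack-bot, the weld-bot]

9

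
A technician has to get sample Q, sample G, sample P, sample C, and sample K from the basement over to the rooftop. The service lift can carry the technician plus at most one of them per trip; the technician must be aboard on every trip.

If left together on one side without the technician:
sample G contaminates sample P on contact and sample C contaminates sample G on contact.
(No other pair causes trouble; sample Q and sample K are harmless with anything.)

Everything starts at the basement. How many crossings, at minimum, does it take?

Counting alone: the technician can take at most 1 across per trip to the rooftop, so moving all 5 needs at least 5 loaded trips out, with a return between consecutive ones — at least 9 crossings.
The safety rule pushes this higher. Following every safe sequence of crossings, the most of the 5 that can be at the rooftop as the service lift arrives there on crossing 9 is 4 — never all 5.
So no plan with fewer than 11 crossings exists, and this one achieves 11:
1. Technician goes to the rooftop with sample G.  [the basement: sample C, sample K, sample P, sample Q | the rooftop: sample G]
2. Technician goes back to the basement alone.  [the basement: sample C, sample K, sample P, sample Q | the rooftop: sample G]
3. Technician goes to the rooftop with sample Q.  [the basement: sample C, sample K, sample P | the rooftop: sample G, sample Q]
4. Technician goes back to the basement alone.  [the basement: sample C, sample K, sample P | the rooftop: sample G, sample Q]
5. Technician goes to the rooftop with sample P.  [the basement: sample C, sample K | the rooftop: sample G, sample P, sample Q]
6. Technician goes back to the basement with sample G.  [the basement: sample C, sample G, sample K | the rooftop: sample P, sample Q]
7. Technician goes to the rooftop with sample C.  [the basement: sample G, sample K | the rooftop: sample C, sample P, sample Q]
8. Technician goes back to the basement alone.  [the basement: sample G, sample K | the rooftop: sample C, sample P, sample Q]
9. Technician goes to the rooftop with sample K.  [the basement: sample G | the rooftop: sample C, sample K, sample P, sample Q]
10. Technician goes back to the basement alone.  [the basement: sample G | the rooftop: sample C, sample K, sample P, sample Q]
11. Technician goes to the rooftop with sample G.  [the basement: — | the rooftop: sample C, sample G, sample K, sample P, sample Q]

11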